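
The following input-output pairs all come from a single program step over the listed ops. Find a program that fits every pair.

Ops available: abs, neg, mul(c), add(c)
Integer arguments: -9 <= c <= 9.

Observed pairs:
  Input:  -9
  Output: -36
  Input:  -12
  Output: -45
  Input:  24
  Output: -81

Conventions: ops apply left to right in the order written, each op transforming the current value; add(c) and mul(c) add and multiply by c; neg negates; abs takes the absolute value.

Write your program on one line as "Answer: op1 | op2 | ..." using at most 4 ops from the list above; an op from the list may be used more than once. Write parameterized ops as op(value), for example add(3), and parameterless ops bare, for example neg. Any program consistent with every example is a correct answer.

abs | mul(-3) | add(-6) | add(-3)

Check, running the answer program on each example:
  -9 -> 9 -> -27 -> -33 -> -36
  -12 -> 12 -> -36 -> -42 -> -45
  24 -> 24 -> -72 -> -78 -> -81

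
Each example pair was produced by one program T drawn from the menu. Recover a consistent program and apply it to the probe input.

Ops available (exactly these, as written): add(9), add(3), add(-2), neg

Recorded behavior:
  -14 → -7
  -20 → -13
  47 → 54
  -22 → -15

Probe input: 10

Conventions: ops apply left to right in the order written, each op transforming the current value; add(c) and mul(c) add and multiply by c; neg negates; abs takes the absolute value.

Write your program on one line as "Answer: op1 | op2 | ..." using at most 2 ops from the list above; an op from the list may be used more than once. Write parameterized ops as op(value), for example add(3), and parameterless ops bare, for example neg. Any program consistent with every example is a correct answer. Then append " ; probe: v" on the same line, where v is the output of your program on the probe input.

add(9) | add(-2) ; probe: 17

Check, running the answer program on each example:
  -14 -> -5 -> -7
  -20 -> -11 -> -13
  47 -> 56 -> 54
  -22 -> -13 -> -15
  probe: 10 -> 19 -> 17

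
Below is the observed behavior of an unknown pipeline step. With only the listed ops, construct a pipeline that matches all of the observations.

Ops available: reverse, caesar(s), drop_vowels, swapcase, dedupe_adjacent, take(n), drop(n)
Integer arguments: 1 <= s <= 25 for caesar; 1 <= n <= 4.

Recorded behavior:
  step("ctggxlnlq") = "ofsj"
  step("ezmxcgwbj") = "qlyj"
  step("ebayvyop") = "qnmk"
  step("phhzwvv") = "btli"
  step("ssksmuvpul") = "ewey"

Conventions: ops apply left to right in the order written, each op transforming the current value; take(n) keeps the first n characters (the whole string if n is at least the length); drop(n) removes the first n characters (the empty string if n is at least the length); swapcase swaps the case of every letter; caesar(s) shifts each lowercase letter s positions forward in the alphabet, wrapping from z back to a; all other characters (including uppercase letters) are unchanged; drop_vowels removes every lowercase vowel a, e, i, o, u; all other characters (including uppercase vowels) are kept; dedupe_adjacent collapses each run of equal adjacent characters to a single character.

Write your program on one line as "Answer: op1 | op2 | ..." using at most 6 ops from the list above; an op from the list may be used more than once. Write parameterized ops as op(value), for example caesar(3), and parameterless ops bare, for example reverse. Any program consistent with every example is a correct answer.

caesar(21) | dedupe_adjacent | caesar(16) | caesar(5) | take(4) | caesar(22)

Check, running the answer program on each example:
  "ctggxlnlq" -> "xobbsgigl" -> "xobsgigl" -> "neriwywb" -> "sjwnbdbg" -> "sjwn" -> "ofsj"
  "ezmxcgwbj" -> "zuhsxbrwe" -> "zuhsxbrwe" -> "pkxinrhmu" -> "upcnswmrz" -> "upcn" -> "qlyj"
  "ebayvyop" -> "zwvtqtjk" -> "zwvtqtjk" -> "pmljgjza" -> "urqoloef" -> "urqo" -> "qnmk"
  "phhzwvv" -> "kccurqq" -> "kcurq" -> "askhg" -> "fxpml" -> "fxpm" -> "btli"
  "ssksmuvpul" -> "nnfnhpqkpg" -> "nfnhpqkpg" -> "dvdxfgafw" -> "iaicklfkb" -> "iaic" -> "ewey"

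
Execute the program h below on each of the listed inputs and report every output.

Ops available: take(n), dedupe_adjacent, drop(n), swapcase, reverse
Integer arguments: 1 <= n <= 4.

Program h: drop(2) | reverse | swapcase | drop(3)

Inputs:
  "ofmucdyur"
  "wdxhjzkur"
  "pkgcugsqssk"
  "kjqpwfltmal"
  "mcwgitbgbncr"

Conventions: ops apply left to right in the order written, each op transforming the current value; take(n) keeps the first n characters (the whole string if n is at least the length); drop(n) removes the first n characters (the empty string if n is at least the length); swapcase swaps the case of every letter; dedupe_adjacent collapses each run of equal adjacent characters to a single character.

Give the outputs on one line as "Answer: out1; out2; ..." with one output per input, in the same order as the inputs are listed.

Execution, op by op:
  "ofmucdyur" -> "mucdyur" -> "ruydcum" -> "RUYDCUM" -> "DCUM"
  "wdxhjzkur" -> "xhjzkur" -> "rukzjhx" -> "RUKZJHX" -> "ZJHX"
  "pkgcugsqssk" -> "gcugsqssk" -> "kssqsgucg" -> "KSSQSGUCG" -> "QSGUCG"
  "kjqpwfltmal" -> "qpwfltmal" -> "lamtlfwpq" -> "LAMTLFWPQ" -> "TLFWPQ"
  "mcwgitbgbncr" -> "wgitbgbncr" -> "rcnbgbtigw" -> "RCNBGBTIGW" -> "BGBTIGW"

"DCUM"; "ZJHX"; "QSGUCG"; "TLFWPQ"; "BGBTIGW"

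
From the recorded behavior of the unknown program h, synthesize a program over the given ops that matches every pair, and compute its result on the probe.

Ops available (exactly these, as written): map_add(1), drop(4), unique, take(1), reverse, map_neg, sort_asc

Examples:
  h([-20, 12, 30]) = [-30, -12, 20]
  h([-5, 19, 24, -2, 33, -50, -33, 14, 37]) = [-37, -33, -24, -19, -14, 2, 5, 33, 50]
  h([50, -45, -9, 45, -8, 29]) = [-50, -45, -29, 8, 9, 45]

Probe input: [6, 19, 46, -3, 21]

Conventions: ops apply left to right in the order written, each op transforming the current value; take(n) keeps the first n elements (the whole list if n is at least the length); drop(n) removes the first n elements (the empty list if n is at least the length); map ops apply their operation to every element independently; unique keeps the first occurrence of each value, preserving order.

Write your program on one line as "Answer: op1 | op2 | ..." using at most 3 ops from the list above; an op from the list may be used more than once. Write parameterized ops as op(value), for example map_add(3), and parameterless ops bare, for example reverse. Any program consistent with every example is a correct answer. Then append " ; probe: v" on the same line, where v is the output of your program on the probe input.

sort_asc | map_neg | reverse ; probe: [-46, -21, -19, -6, 3]

Check, running the answer program on each example:
  [-20, 12, 30] -> [-20, 12, 30] -> [20, -12, -30] -> [-30, -12, 20]
  [-5, 19, 24, -2, 33, -50, -33, 14, 37] -> [-50, -33, -5, -2, 14, 19, 24, 33, 37] -> [50, 33, 5, 2, -14, -19, -24, -33, -37] -> [-37, -33, -24, -19, -14, 2, 5, 33, 50]
  [50, -45, -9, 45, -8, 29] -> [-45, -9, -8, 29, 45, 50] -> [45, 9, 8, -29, -45, -50] -> [-50, -45, -29, 8, 9, 45]
  probe: [6, 19, 46, -3, 21] -> [-3, 6, 19, 21, 46] -> [3, -6, -19, -21, -46] -> [-46, -21, -19, -6, 3]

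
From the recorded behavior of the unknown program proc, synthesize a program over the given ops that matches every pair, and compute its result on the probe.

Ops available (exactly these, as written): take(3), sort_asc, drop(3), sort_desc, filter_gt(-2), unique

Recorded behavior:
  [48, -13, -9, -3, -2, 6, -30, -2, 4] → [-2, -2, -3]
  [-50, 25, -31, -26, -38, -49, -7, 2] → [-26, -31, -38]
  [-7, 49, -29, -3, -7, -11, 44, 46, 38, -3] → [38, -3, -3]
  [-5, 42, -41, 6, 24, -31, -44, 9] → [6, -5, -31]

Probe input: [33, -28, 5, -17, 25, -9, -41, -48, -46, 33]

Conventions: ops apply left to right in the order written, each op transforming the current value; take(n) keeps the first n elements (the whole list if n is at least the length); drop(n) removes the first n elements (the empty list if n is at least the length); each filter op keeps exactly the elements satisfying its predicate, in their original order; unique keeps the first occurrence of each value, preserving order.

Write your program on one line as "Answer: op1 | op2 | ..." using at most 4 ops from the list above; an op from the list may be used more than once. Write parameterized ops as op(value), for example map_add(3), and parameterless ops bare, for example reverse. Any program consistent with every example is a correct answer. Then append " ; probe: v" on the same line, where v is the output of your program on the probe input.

sort_desc | drop(3) | take(3) ; probe: [5, -9, -17]

Check, running the answer program on each example:
  [48, -13, -9, -3, -2, 6, -30, -2, 4] -> [48, 6, 4, -2, -2, -3, -9, -13, -30] -> [-2, -2, -3, -9, -13, -30] -> [-2, -2, -3]
  [-50, 25, -31, -26, -38, -49, -7, 2] -> [25, 2, -7, -26, -31, -38, -49, -50] -> [-26, -31, -38, -49, -50] -> [-26, -31, -38]
  [-7, 49, -29, -3, -7, -11, 44, 46, 38, -3] -> [49, 46, 44, 38, -3, -3, -7, -7, -11, -29] -> [38, -3, -3, -7, -7, -11, -29] -> [38, -3, -3]
  [-5, 42, -41, 6, 24, -31, -44, 9] -> [42, 24, 9, 6, -5, -31, -41, -44] -> [6, -5, -31, -41, -44] -> [6, -5, -31]
  probe: [33, -28, 5, -17, 25, -9, -41, -48, -46, 33] -> [33, 33, 25, 5, -9, -17, -28, -41, -46, -48] -> [5, -9, -17, -28, -41, -46, -48] -> [5, -9, -17]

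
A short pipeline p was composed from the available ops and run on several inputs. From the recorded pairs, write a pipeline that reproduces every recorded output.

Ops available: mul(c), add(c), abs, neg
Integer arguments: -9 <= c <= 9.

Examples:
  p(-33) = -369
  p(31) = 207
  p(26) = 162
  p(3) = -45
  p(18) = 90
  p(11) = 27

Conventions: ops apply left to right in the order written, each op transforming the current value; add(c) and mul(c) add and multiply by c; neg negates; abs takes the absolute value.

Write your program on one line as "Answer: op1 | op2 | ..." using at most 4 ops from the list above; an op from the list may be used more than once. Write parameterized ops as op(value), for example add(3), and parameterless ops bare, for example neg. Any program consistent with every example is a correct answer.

neg | add(8) | mul(-9)

Check, running the answer program on each example:
  -33 -> 33 -> 41 -> -369
  31 -> -31 -> -23 -> 207
  26 -> -26 -> -18 -> 162
  3 -> -3 -> 5 -> -45
  18 -> -18 -> -10 -> 90
  11 -> -11 -> -3 -> 27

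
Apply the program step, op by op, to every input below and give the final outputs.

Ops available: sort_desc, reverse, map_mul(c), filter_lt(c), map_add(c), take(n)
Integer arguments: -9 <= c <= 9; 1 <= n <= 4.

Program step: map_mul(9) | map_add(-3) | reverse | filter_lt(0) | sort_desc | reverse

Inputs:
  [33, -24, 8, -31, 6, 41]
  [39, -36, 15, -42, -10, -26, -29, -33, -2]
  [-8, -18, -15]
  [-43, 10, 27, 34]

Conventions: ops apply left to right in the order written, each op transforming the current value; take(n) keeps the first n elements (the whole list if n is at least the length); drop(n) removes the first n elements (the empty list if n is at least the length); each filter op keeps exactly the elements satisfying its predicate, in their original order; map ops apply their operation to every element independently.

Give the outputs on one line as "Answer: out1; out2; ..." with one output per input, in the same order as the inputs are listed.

[-282, -219]; [-381, -327, -300, -264, -237, -93, -21]; [-165, -138, -75]; [-390]

Execution, op by op:
  [33, -24, 8, -31, 6, 41] -> [297, -216, 72, -279, 54, 369] -> [294, -219, 69, -282, 51, 366] -> [366, 51, -282, 69, -219, 294] -> [-282, -219] -> [-219, -282] -> [-282, -219]
  [39, -36, 15, -42, -10, -26, -29, -33, -2] -> [351, -324, 135, -378, -90, -234, -261, -297, -18] -> [348, -327, 132, -381, -93, -237, -264, -300, -21] -> [-21, -300, -264, -237, -93, -381, 132, -327, 348] -> [-21, -300, -264, -237, -93, -381, -327] -> [-21, -93, -237, -264, -300, -327, -381] -> [-381, -327, -300, -264, -237, -93, -21]
  [-8, -18, -15] -> [-72, -162, -135] -> [-75, -165, -138] -> [-138, -165, -75] -> [-138, -165, -75] -> [-75, -138, -165] -> [-165, -138, -75]
  [-43, 10, 27, 34] -> [-387, 90, 243, 306] -> [-390, 87, 240, 303] -> [303, 240, 87, -390] -> [-390] -> [-390] -> [-390]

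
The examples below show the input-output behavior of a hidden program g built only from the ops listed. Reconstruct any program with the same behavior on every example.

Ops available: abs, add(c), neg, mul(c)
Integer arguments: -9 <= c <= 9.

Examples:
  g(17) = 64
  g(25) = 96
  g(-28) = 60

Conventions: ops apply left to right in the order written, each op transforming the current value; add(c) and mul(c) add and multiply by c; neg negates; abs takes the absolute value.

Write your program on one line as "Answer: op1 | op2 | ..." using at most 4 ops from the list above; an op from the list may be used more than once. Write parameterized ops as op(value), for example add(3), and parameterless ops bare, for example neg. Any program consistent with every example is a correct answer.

add(6) | abs | add(-7) | mul(4)

Check, running the answer program on each example:
  17 -> 23 -> 23 -> 16 -> 64
  25 -> 31 -> 31 -> 24 -> 96
  -28 -> -22 -> 22 -> 15 -> 60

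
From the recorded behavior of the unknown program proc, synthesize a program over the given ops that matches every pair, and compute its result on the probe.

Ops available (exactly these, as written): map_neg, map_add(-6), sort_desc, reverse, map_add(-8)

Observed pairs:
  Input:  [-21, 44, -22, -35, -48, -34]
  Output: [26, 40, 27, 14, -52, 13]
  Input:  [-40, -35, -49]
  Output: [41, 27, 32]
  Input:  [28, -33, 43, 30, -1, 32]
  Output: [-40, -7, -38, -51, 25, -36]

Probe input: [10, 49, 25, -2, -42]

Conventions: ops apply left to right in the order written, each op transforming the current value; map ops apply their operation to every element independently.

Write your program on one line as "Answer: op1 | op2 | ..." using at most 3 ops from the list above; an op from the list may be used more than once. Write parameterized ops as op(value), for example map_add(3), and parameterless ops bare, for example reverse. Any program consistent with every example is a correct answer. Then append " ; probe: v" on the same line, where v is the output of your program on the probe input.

map_neg | reverse | map_add(-8) ; probe: [34, -6, -33, -57, -18]

Check, running the answer program on each example:
  [-21, 44, -22, -35, -48, -34] -> [21, -44, 22, 35, 48, 34] -> [34, 48, 35, 22, -44, 21] -> [26, 40, 27, 14, -52, 13]
  [-40, -35, -49] -> [40, 35, 49] -> [49, 35, 40] -> [41, 27, 32]
  [28, -33, 43, 30, -1, 32] -> [-28, 33, -43, -30, 1, -32] -> [-32, 1, -30, -43, 33, -28] -> [-40, -7, -38, -51, 25, -36]
  probe: [10, 49, 25, -2, -42] -> [-10, -49, -25, 2, 42] -> [42, 2, -25, -49, -10] -> [34, -6, -33, -57, -18]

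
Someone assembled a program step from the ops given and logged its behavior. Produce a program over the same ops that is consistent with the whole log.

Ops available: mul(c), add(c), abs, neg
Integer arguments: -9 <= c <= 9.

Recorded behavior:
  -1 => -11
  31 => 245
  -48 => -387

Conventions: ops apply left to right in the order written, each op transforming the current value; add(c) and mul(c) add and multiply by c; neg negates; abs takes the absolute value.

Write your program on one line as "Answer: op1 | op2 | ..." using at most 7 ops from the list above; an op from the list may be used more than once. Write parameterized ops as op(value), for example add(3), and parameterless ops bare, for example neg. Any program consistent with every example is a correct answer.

mul(-8) | add(9) | neg | add(7) | add(-6) | add(5)

Check, running the answer program on each example:
  -1 -> 8 -> 17 -> -17 -> -10 -> -16 -> -11
  31 -> -248 -> -239 -> 239 -> 246 -> 240 -> 245
  -48 -> 384 -> 393 -> -393 -> -386 -> -392 -> -387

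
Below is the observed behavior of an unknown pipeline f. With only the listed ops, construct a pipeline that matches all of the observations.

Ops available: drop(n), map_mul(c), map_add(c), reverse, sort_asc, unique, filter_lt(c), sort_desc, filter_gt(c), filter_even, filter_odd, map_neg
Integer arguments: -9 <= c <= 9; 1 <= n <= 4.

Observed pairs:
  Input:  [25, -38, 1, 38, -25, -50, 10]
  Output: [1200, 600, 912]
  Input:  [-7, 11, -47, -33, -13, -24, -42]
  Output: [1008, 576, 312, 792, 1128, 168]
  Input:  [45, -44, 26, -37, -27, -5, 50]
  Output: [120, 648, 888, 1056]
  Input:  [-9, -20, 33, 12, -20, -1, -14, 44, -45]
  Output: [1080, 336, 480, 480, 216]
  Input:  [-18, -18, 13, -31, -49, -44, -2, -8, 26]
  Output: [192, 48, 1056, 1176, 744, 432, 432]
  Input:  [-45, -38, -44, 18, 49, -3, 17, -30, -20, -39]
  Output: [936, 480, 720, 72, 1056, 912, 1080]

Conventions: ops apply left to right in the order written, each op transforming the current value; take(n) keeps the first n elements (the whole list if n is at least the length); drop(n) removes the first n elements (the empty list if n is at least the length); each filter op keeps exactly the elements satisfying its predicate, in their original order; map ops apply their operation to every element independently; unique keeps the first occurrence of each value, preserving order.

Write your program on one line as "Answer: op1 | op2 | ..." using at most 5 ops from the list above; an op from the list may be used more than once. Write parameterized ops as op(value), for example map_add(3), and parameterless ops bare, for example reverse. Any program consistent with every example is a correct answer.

map_mul(-6) | filter_gt(8) | map_neg | reverse | map_mul(-4)

Check, running the answer program on each example:
  [25, -38, 1, 38, -25, -50, 10] -> [-150, 228, -6, -228, 150, 300, -60] -> [228, 150, 300] -> [-228, -150, -300] -> [-300, -150, -228] -> [1200, 600, 912]
  [-7, 11, -47, -33, -13, -24, -42] -> [42, -66, 282, 198, 78, 144, 252] -> [42, 282, 198, 78, 144, 252] -> [-42, -282, -198, -78, -144, -252] -> [-252, -144, -78, -198, -282, -42] -> [1008, 576, 312, 792, 1128, 168]
  [45, -44, 26, -37, -27, -5, 50] -> [-270, 264, -156, 222, 162, 30, -300] -> [264, 222, 162, 30] -> [-264, -222, -162, -30] -> [-30, -162, -222, -264] -> [120, 648, 888, 1056]
  [-9, -20, 33, 12, -20, -1, -14, 44, -45] -> [54, 120, -198, -72, 120, 6, 84, -264, 270] -> [54, 120, 120, 84, 270] -> [-54, -120, -120, -84, -270] -> [-270, -84, -120, -120, -54] -> [1080, 336, 480, 480, 216]
  [-18, -18, 13, -31, -49, -44, -2, -8, 26] -> [108, 108, -78, 186, 294, 264, 12, 48, -156] -> [108, 108, 186, 294, 264, 12, 48] -> [-108, -108, -186, -294, -264, -12, -48] -> [-48, -12, -264, -294, -186, -108, -108] -> [192, 48, 1056, 1176, 744, 432, 432]
  [-45, -38, -44, 18, 49, -3, 17, -30, -20, -39] -> [270, 228, 264, -108, -294, 18, -102, 180, 120, 234] -> [270, 228, 264, 18, 180, 120, 234] -> [-270, -228, -264, -18, -180, -120, -234] -> [-234, -120, -180, -18, -264, -228, -270] -> [936, 480, 720, 72, 1056, 912, 1080]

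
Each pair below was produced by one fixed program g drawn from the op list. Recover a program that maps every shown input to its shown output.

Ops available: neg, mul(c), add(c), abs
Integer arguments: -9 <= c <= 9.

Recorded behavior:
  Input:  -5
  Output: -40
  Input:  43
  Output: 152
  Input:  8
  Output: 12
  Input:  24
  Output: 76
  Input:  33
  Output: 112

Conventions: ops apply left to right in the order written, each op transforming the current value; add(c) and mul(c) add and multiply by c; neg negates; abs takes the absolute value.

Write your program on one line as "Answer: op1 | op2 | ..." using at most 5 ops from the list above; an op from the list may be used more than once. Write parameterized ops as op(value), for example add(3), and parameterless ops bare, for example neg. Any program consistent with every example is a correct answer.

add(-4) | add(-1) | mul(-4) | neg

Check, running the answer program on each example:
  -5 -> -9 -> -10 -> 40 -> -40
  43 -> 39 -> 38 -> -152 -> 152
  8 -> 4 -> 3 -> -12 -> 12
  24 -> 20 -> 19 -> -76 -> 76
  33 -> 29 -> 28 -> -112 -> 112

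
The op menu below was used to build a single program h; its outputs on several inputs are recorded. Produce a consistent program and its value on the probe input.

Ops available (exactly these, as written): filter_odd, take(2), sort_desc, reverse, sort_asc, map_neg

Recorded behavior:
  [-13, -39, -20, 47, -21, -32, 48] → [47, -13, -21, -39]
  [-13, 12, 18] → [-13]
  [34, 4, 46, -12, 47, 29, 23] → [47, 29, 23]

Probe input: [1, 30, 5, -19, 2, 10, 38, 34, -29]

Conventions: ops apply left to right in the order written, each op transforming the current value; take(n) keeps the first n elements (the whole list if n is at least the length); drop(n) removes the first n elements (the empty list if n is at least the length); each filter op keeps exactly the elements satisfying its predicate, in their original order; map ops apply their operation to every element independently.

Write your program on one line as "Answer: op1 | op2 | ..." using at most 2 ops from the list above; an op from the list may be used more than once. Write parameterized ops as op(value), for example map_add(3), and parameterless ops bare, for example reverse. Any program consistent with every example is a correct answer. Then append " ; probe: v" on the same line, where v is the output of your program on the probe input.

sort_desc | filter_odd ; probe: [5, 1, -19, -29]

Check, running the answer program on each example:
  [-13, -39, -20, 47, -21, -32, 48] -> [48, 47, -13, -20, -21, -32, -39] -> [47, -13, -21, -39]
  [-13, 12, 18] -> [18, 12, -13] -> [-13]
  [34, 4, 46, -12, 47, 29, 23] -> [47, 46, 34, 29, 23, 4, -12] -> [47, 29, 23]
  probe: [1, 30, 5, -19, 2, 10, 38, 34, -29] -> [38, 34, 30, 10, 5, 2, 1, -19, -29] -> [5, 1, -19, -29]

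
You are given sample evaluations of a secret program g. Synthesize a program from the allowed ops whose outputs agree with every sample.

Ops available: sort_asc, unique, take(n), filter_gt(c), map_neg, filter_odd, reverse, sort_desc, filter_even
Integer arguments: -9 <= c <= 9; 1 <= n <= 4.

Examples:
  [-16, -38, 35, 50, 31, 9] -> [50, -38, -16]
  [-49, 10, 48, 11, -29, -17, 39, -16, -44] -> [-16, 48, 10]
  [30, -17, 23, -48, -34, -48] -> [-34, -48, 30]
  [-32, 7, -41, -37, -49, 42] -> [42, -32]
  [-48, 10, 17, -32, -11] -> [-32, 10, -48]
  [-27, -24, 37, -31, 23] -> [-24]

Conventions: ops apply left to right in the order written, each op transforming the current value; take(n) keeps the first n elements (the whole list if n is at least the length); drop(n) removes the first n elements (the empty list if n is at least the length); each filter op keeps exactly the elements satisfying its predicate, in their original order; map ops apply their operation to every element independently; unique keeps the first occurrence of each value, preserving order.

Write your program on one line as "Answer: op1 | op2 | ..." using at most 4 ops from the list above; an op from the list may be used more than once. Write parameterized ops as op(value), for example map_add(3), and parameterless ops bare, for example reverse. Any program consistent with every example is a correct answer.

filter_even | take(3) | reverse

Check, running the answer program on each example:
  [-16, -38, 35, 50, 31, 9] -> [-16, -38, 50] -> [-16, -38, 50] -> [50, -38, -16]
  [-49, 10, 48, 11, -29, -17, 39, -16, -44] -> [10, 48, -16, -44] -> [10, 48, -16] -> [-16, 48, 10]
  [30, -17, 23, -48, -34, -48] -> [30, -48, -34, -48] -> [30, -48, -34] -> [-34, -48, 30]
  [-32, 7, -41, -37, -49, 42] -> [-32, 42] -> [-32, 42] -> [42, -32]
  [-48, 10, 17, -32, -11] -> [-48, 10, -32] -> [-48, 10, -32] -> [-32, 10, -48]
  [-27, -24, 37, -31, 23] -> [-24] -> [-24] -> [-24]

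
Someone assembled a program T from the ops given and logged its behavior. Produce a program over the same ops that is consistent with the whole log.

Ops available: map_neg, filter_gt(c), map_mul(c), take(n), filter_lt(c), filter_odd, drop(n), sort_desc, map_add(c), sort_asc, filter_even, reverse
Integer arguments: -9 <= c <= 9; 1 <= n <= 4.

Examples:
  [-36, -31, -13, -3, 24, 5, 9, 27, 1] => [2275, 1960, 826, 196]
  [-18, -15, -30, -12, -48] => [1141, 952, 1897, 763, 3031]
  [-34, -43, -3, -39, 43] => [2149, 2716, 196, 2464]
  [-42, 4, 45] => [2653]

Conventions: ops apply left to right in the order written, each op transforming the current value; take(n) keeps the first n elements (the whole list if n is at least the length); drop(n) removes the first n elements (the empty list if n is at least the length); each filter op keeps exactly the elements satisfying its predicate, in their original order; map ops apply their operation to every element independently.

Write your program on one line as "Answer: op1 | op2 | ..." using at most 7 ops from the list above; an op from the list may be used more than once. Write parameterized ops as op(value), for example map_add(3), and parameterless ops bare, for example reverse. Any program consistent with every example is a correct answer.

map_neg | map_mul(-9) | map_add(-1) | map_mul(7) | map_neg | filter_gt(8)

Check, running the answer program on each example:
  [-36, -31, -13, -3, 24, 5, 9, 27, 1] -> [36, 31, 13, 3, -24, -5, -9, -27, -1] -> [-324, -279, -117, -27, 216, 45, 81, 243, 9] -> [-325, -280, -118, -28, 215, 44, 80, 242, 8] -> [-2275, -1960, -826, -196, 1505, 308, 560, 1694, 56] -> [2275, 1960, 826, 196, -1505, -308, -560, -1694, -56] -> [2275, 1960, 826, 196]
  [-18, -15, -30, -12, -48] -> [18, 15, 30, 12, 48] -> [-162, -135, -270, -108, -432] -> [-163, -136, -271, -109, -433] -> [-1141, -952, -1897, -763, -3031] -> [1141, 952, 1897, 763, 3031] -> [1141, 952, 1897, 763, 3031]
  [-34, -43, -3, -39, 43] -> [34, 43, 3, 39, -43] -> [-306, -387, -27, -351, 387] -> [-307, -388, -28, -352, 386] -> [-2149, -2716, -196, -2464, 2702] -> [2149, 2716, 196, 2464, -2702] -> [2149, 2716, 196, 2464]
  [-42, 4, 45] -> [42, -4, -45] -> [-378, 36, 405] -> [-379, 35, 404] -> [-2653, 245, 2828] -> [2653, -245, -2828] -> [2653]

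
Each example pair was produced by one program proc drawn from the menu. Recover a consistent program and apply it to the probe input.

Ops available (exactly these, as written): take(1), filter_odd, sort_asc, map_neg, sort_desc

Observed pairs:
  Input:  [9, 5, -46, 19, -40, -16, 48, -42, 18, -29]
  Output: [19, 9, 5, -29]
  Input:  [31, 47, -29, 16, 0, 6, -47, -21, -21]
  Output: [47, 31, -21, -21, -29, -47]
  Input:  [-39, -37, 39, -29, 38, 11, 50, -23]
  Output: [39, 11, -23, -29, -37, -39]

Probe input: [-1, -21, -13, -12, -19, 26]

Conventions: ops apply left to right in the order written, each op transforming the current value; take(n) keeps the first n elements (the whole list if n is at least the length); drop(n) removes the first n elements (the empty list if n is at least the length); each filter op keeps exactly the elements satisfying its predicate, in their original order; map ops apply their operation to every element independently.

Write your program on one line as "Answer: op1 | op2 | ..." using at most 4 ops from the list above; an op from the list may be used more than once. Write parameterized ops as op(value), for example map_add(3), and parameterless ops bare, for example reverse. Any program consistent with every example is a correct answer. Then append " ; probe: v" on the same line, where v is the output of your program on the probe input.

filter_odd | sort_asc | sort_desc ; probe: [-1, -13, -19, -21]

Check, running the answer program on each example:
  [9, 5, -46, 19, -40, -16, 48, -42, 18, -29] -> [9, 5, 19, -29] -> [-29, 5, 9, 19] -> [19, 9, 5, -29]
  [31, 47, -29, 16, 0, 6, -47, -21, -21] -> [31, 47, -29, -47, -21, -21] -> [-47, -29, -21, -21, 31, 47] -> [47, 31, -21, -21, -29, -47]
  [-39, -37, 39, -29, 38, 11, 50, -23] -> [-39, -37, 39, -29, 11, -23] -> [-39, -37, -29, -23, 11, 39] -> [39, 11, -23, -29, -37, -39]
  probe: [-1, -21, -13, -12, -19, 26] -> [-1, -21, -13, -19] -> [-21, -19, -13, -1] -> [-1, -13, -19, -21]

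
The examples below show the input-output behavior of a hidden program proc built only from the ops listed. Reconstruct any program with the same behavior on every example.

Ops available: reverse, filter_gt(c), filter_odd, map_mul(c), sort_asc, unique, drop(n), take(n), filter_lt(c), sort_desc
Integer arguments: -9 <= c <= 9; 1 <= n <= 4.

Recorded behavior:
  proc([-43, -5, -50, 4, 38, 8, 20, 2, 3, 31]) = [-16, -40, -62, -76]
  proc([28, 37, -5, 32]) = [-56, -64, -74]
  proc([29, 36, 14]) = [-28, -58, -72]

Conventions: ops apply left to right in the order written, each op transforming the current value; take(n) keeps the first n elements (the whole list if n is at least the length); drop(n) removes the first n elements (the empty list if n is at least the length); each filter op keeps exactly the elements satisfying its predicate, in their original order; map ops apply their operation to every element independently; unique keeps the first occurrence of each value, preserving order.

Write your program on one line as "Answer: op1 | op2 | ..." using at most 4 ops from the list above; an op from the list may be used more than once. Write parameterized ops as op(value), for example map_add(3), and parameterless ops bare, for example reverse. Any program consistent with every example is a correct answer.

sort_desc | map_mul(-2) | filter_lt(-9) | reverse

Check, running the answer program on each example:
  [-43, -5, -50, 4, 38, 8, 20, 2, 3, 31] -> [38, 31, 20, 8, 4, 3, 2, -5, -43, -50] -> [-76, -62, -40, -16, -8, -6, -4, 10, 86, 100] -> [-76, -62, -40, -16] -> [-16, -40, -62, -76]
  [28, 37, -5, 32] -> [37, 32, 28, -5] -> [-74, -64, -56, 10] -> [-74, -64, -56] -> [-56, -64, -74]
  [29, 36, 14] -> [36, 29, 14] -> [-72, -58, -28] -> [-72, -58, -28] -> [-28, -58, -72]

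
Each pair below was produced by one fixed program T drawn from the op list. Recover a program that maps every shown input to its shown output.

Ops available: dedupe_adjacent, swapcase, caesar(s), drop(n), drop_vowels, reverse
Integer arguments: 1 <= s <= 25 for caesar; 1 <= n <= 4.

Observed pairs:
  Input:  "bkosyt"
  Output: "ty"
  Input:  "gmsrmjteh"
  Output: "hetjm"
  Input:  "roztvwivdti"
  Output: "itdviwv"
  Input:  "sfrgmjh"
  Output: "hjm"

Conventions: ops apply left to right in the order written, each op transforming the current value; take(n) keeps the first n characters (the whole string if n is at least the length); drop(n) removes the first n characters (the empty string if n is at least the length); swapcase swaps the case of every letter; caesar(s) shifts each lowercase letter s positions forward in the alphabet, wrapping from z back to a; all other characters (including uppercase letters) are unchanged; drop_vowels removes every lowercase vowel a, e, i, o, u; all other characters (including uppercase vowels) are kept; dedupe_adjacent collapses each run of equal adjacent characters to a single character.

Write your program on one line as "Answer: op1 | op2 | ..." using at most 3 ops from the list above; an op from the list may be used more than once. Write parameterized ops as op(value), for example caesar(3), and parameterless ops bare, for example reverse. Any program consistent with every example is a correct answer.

drop(4) | reverse

Check, running the answer program on each example:
  "bkosyt" -> "yt" -> "ty"
  "gmsrmjteh" -> "mjteh" -> "hetjm"
  "roztvwivdti" -> "vwivdti" -> "itdviwv"
  "sfrgmjh" -> "mjh" -> "hjm"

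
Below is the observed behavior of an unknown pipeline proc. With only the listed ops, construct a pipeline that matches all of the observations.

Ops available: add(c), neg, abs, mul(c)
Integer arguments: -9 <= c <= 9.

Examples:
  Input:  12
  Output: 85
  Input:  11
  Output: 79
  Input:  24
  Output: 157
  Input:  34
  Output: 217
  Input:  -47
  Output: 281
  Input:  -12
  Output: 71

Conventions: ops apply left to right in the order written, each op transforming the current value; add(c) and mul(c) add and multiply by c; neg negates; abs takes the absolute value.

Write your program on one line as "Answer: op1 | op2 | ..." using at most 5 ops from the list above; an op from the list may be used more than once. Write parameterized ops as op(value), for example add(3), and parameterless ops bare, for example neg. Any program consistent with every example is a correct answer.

mul(6) | add(7) | abs | add(7) | add(-1)

Check, running the answer program on each example:
  12 -> 72 -> 79 -> 79 -> 86 -> 85
  11 -> 66 -> 73 -> 73 -> 80 -> 79
  24 -> 144 -> 151 -> 151 -> 158 -> 157
  34 -> 204 -> 211 -> 211 -> 218 -> 217
  -47 -> -282 -> -275 -> 275 -> 282 -> 281
  -12 -> -72 -> -65 -> 65 -> 72 -> 71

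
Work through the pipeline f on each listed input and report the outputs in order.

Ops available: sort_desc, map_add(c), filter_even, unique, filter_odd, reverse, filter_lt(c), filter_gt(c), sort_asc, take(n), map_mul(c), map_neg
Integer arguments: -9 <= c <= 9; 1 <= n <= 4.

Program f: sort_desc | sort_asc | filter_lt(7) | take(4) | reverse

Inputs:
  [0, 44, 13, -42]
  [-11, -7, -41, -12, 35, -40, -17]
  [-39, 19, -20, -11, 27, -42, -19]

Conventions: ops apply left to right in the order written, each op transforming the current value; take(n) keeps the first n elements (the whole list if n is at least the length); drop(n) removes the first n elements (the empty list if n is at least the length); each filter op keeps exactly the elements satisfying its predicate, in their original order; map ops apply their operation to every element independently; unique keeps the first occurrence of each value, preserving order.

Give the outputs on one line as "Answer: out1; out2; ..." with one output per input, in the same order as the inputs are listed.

Execution, op by op:
  [0, 44, 13, -42] -> [44, 13, 0, -42] -> [-42, 0, 13, 44] -> [-42, 0] -> [-42, 0] -> [0, -42]
  [-11, -7, -41, -12, 35, -40, -17] -> [35, -7, -11, -12, -17, -40, -41] -> [-41, -40, -17, -12, -11, -7, 35] -> [-41, -40, -17, -12, -11, -7] -> [-41, -40, -17, -12] -> [-12, -17, -40, -41]
  [-39, 19, -20, -11, 27, -42, -19] -> [27, 19, -11, -19, -20, -39, -42] -> [-42, -39, -20, -19, -11, 19, 27] -> [-42, -39, -20, -19, -11] -> [-42, -39, -20, -19] -> [-19, -20, -39, -42]

[0, -42]; [-12, -17, -40, -41]; [-19, -20, -39, -42]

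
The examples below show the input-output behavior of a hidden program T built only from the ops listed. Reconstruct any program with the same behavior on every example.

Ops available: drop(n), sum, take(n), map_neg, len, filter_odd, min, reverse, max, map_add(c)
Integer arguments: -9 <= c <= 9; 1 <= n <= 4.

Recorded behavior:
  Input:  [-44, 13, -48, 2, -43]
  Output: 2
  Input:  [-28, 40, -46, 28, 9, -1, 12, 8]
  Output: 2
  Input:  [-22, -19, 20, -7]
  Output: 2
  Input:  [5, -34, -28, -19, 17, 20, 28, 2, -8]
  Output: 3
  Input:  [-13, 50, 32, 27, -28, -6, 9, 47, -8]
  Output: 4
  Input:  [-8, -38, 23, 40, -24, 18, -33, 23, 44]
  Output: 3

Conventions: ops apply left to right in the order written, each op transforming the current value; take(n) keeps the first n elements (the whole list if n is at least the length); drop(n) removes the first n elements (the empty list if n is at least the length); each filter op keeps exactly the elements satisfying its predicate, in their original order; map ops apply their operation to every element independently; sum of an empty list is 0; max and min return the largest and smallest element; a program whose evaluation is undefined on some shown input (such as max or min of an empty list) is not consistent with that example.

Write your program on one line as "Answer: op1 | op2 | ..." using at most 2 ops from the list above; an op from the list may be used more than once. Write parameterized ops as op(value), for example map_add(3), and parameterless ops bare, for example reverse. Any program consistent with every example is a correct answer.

filter_odd | len

Check, running the answer program on each example:
  [-44, 13, -48, 2, -43] -> [13, -43] -> 2
  [-28, 40, -46, 28, 9, -1, 12, 8] -> [9, -1] -> 2
  [-22, -19, 20, -7] -> [-19, -7] -> 2
  [5, -34, -28, -19, 17, 20, 28, 2, -8] -> [5, -19, 17] -> 3
  [-13, 50, 32, 27, -28, -6, 9, 47, -8] -> [-13, 27, 9, 47] -> 4
  [-8, -38, 23, 40, -24, 18, -33, 23, 44] -> [23, -33, 23] -> 3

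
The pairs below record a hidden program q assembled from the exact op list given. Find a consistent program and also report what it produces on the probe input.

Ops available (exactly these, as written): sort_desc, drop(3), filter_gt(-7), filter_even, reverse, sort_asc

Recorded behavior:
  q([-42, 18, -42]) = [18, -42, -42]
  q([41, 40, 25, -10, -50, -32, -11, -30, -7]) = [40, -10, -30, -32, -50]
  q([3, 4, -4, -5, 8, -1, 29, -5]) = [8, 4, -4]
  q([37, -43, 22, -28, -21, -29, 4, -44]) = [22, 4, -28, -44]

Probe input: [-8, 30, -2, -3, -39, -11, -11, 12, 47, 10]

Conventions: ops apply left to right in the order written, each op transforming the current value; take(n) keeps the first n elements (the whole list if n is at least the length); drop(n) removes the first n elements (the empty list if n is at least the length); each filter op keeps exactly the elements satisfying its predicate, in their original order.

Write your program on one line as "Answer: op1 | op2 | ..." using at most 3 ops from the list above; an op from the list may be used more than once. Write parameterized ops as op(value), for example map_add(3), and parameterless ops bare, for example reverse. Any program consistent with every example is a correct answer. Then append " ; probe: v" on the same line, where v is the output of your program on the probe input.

sort_asc | reverse | filter_even ; probe: [30, 12, 10, -2, -8]

Check, running the answer program on each example:
  [-42, 18, -42] -> [-42, -42, 18] -> [18, -42, -42] -> [18, -42, -42]
  [41, 40, 25, -10, -50, -32, -11, -30, -7] -> [-50, -32, -30, -11, -10, -7, 25, 40, 41] -> [41, 40, 25, -7, -10, -11, -30, -32, -50] -> [40, -10, -30, -32, -50]
  [3, 4, -4, -5, 8, -1, 29, -5] -> [-5, -5, -4, -1, 3, 4, 8, 29] -> [29, 8, 4, 3, -1, -4, -5, -5] -> [8, 4, -4]
  [37, -43, 22, -28, -21, -29, 4, -44] -> [-44, -43, -29, -28, -21, 4, 22, 37] -> [37, 22, 4, -21, -28, -29, -43, -44] -> [22, 4, -28, -44]
  probe: [-8, 30, -2, -3, -39, -11, -11, 12, 47, 10] -> [-39, -11, -11, -8, -3, -2, 10, 12, 30, 47] -> [47, 30, 12, 10, -2, -3, -8, -11, -11, -39] -> [30, 12, 10, -2, -8]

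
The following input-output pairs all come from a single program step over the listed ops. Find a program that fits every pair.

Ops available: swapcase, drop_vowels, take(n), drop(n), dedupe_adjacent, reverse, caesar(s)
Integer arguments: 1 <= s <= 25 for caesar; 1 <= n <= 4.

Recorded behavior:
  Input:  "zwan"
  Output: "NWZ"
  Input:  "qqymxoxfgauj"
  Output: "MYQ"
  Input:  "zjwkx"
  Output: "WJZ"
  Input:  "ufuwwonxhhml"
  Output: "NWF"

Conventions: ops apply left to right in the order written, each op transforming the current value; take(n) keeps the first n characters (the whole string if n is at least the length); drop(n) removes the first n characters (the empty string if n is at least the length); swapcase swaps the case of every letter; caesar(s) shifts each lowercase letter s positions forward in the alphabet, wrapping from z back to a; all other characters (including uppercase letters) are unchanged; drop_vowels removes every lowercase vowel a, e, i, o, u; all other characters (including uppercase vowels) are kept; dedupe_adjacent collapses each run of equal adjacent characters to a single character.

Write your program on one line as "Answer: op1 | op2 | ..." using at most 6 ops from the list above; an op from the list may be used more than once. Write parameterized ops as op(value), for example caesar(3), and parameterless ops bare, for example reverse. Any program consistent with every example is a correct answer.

dedupe_adjacent | drop_vowels | swapcase | take(3) | reverse

Check, running the answer program on each example:
  "zwan" -> "zwan" -> "zwn" -> "ZWN" -> "ZWN" -> "NWZ"
  "qqymxoxfgauj" -> "qymxoxfgauj" -> "qymxxfgj" -> "QYMXXFGJ" -> "QYM" -> "MYQ"
  "zjwkx" -> "zjwkx" -> "zjwkx" -> "ZJWKX" -> "ZJW" -> "WJZ"
  "ufuwwonxhhml" -> "ufuwonxhml" -> "fwnxhml" -> "FWNXHML" -> "FWN" -> "NWF"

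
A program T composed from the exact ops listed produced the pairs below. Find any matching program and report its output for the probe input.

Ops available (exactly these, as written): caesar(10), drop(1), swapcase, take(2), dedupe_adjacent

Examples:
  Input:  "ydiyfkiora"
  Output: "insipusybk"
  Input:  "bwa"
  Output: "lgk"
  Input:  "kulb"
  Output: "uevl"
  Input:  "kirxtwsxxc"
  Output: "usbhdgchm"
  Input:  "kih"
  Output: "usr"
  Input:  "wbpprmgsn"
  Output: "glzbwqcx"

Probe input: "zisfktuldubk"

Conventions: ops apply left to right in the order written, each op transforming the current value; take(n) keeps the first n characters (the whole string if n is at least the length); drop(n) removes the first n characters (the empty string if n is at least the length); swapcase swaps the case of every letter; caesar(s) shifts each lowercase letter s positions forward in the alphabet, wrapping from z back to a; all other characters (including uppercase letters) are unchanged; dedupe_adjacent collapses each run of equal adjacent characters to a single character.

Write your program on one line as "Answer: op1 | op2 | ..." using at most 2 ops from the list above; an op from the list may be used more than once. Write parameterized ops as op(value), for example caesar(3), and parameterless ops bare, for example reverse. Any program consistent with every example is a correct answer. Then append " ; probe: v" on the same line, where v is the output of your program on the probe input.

dedupe_adjacent | caesar(10) ; probe: "jscpudevnelu"

Check, running the answer program on each example:
  "ydiyfkiora" -> "ydiyfkiora" -> "insipusybk"
  "bwa" -> "bwa" -> "lgk"
  "kulb" -> "kulb" -> "uevl"
  "kirxtwsxxc" -> "kirxtwsxc" -> "usbhdgchm"
  "kih" -> "kih" -> "usr"
  "wbpprmgsn" -> "wbprmgsn" -> "glzbwqcx"
  probe: "zisfktuldubk" -> "zisfktuldubk" -> "jscpudevnelu"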